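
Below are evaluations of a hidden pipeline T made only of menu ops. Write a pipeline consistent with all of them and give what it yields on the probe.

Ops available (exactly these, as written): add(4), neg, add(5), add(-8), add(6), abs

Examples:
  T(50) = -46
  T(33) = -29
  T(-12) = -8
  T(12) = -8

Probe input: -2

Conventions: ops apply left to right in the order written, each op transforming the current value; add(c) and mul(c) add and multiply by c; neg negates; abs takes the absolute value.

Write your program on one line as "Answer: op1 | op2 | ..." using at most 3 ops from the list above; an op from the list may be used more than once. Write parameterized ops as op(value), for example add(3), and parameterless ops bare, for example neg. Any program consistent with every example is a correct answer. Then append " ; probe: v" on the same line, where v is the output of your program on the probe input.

abs | neg | add(4) ; probe: 2

Check, running the answer program on each example:
  50 -> 50 -> -50 -> -46
  33 -> 33 -> -33 -> -29
  -12 -> 12 -> -12 -> -8
  12 -> 12 -> -12 -> -8
  probe: -2 -> 2 -> -2 -> 2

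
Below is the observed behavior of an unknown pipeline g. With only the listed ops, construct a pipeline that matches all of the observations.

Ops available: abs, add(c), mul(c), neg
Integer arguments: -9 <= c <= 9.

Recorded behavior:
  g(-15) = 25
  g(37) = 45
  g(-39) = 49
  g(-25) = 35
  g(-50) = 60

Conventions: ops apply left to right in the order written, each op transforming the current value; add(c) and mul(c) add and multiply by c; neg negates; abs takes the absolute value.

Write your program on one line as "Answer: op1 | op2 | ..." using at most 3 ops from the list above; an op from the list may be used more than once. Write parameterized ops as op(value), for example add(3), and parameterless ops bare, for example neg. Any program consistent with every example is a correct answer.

add(-1) | abs | add(9)

Check, running the answer program on each example:
  -15 -> -16 -> 16 -> 25
  37 -> 36 -> 36 -> 45
  -39 -> -40 -> 40 -> 49
  -25 -> -26 -> 26 -> 35
  -50 -> -51 -> 51 -> 60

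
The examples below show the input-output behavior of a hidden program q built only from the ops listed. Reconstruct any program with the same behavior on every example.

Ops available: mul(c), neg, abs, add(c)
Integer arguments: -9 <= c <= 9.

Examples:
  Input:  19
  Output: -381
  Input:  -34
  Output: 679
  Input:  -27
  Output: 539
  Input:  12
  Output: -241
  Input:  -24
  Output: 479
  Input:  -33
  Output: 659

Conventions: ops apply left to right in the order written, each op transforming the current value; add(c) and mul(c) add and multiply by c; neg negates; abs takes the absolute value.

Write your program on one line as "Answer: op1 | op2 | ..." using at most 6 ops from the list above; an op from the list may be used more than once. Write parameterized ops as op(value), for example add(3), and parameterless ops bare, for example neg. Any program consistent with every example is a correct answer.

mul(-5) | mul(4) | neg | add(1) | neg

Check, running the answer program on each example:
  19 -> -95 -> -380 -> 380 -> 381 -> -381
  -34 -> 170 -> 680 -> -680 -> -679 -> 679
  -27 -> 135 -> 540 -> -540 -> -539 -> 539
  12 -> -60 -> -240 -> 240 -> 241 -> -241
  -24 -> 120 -> 480 -> -480 -> -479 -> 479
  -33 -> 165 -> 660 -> -660 -> -659 -> 659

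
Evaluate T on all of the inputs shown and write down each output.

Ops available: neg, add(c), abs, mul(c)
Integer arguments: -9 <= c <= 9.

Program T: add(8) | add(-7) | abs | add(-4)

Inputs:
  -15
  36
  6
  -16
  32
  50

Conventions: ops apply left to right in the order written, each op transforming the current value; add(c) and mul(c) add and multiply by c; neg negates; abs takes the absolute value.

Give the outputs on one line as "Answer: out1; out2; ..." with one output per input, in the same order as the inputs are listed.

10; 33; 3; 11; 29; 47

Execution, op by op:
  -15 -> -7 -> -14 -> 14 -> 10
  36 -> 44 -> 37 -> 37 -> 33
  6 -> 14 -> 7 -> 7 -> 3
  -16 -> -8 -> -15 -> 15 -> 11
  32 -> 40 -> 33 -> 33 -> 29
  50 -> 58 -> 51 -> 51 -> 47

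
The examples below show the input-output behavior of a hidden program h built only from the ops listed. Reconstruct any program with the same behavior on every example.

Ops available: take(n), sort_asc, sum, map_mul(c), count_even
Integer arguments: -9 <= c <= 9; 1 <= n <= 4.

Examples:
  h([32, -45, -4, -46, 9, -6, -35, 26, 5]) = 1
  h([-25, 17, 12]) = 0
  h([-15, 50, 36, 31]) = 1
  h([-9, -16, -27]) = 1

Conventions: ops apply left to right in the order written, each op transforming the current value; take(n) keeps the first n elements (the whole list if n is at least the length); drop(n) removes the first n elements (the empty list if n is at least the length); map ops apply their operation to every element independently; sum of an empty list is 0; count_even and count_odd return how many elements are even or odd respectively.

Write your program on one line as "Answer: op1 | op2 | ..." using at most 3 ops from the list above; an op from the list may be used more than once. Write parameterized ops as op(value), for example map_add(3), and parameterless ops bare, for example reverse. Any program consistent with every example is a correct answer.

take(2) | sort_asc | count_even

Check, running the answer program on each example:
  [32, -45, -4, -46, 9, -6, -35, 26, 5] -> [32, -45] -> [-45, 32] -> 1
  [-25, 17, 12] -> [-25, 17] -> [-25, 17] -> 0
  [-15, 50, 36, 31] -> [-15, 50] -> [-15, 50] -> 1
  [-9, -16, -27] -> [-9, -16] -> [-16, -9] -> 1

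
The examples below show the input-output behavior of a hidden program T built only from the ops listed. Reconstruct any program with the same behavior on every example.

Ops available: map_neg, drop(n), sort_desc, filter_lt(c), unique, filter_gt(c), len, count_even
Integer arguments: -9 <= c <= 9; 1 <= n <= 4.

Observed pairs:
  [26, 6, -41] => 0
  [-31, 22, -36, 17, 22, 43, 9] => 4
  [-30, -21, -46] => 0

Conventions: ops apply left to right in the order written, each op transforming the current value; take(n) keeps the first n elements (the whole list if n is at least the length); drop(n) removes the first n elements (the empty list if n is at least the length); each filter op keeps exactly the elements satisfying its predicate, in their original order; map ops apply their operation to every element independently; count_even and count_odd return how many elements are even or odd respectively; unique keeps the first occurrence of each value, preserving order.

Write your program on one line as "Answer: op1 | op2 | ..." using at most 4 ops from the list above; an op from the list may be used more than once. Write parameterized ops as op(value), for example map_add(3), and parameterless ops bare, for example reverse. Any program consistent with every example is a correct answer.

map_neg | drop(3) | len

Check, running the answer program on each example:
  [26, 6, -41] -> [-26, -6, 41] -> [] -> 0
  [-31, 22, -36, 17, 22, 43, 9] -> [31, -22, 36, -17, -22, -43, -9] -> [-17, -22, -43, -9] -> 4
  [-30, -21, -46] -> [30, 21, 46] -> [] -> 0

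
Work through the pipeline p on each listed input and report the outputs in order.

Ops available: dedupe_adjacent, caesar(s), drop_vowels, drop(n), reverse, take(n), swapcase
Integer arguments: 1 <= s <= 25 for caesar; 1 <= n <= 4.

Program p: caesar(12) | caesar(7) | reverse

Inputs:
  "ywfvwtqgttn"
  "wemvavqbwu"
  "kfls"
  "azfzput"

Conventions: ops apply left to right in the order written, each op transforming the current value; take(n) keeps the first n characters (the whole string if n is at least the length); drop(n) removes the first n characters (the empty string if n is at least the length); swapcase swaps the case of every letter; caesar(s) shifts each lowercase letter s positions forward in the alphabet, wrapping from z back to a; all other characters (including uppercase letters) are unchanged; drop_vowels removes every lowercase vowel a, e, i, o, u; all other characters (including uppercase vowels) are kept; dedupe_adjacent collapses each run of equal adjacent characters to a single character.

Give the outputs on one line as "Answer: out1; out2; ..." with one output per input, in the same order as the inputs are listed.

Execution, op by op:
  "ywfvwtqgttn" -> "kirhifcsffz" -> "rpyopmjzmmg" -> "gmmzjmpoypr"
  "wemvavqbwu" -> "iqyhmhcnig" -> "pxfotojupn" -> "npujotofxp"
  "kfls" -> "wrxe" -> "dyel" -> "leyd"
  "azfzput" -> "mlrlbgf" -> "tsysinm" -> "mnisyst"

"gmmzjmpoypr"; "npujotofxp"; "leyd"; "mnisyst"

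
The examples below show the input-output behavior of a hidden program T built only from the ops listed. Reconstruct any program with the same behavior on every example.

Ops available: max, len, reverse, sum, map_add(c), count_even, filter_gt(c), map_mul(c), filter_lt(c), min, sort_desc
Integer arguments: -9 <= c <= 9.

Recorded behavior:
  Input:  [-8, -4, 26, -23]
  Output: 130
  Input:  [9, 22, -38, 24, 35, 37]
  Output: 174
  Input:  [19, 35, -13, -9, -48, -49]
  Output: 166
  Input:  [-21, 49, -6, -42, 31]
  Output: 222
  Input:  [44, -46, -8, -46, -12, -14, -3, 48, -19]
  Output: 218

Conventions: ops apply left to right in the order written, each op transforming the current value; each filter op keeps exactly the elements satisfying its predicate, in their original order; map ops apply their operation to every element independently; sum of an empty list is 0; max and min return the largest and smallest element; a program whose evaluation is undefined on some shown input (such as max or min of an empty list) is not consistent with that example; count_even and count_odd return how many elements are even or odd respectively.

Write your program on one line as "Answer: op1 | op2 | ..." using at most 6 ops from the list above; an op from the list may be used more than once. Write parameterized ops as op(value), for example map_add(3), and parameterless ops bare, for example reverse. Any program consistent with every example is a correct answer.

map_add(7) | map_mul(4) | map_add(-9) | reverse | map_add(7) | max

Check, running the answer program on each example:
  [-8, -4, 26, -23] -> [-1, 3, 33, -16] -> [-4, 12, 132, -64] -> [-13, 3, 123, -73] -> [-73, 123, 3, -13] -> [-66, 130, 10, -6] -> 130
  [9, 22, -38, 24, 35, 37] -> [16, 29, -31, 31, 42, 44] -> [64, 116, -124, 124, 168, 176] -> [55, 107, -133, 115, 159, 167] -> [167, 159, 115, -133, 107, 55] -> [174, 166, 122, -126, 114, 62] -> 174
  [19, 35, -13, -9, -48, -49] -> [26, 42, -6, -2, -41, -42] -> [104, 168, -24, -8, -164, -168] -> [95, 159, -33, -17, -173, -177] -> [-177, -173, -17, -33, 159, 95] -> [-170, -166, -10, -26, 166, 102] -> 166
  [-21, 49, -6, -42, 31] -> [-14, 56, 1, -35, 38] -> [-56, 224, 4, -140, 152] -> [-65, 215, -5, -149, 143] -> [143, -149, -5, 215, -65] -> [150, -142, 2, 222, -58] -> 222
  [44, -46, -8, -46, -12, -14, -3, 48, -19] -> [51, -39, -1, -39, -5, -7, 4, 55, -12] -> [204, -156, -4, -156, -20, -28, 16, 220, -48] -> [195, -165, -13, -165, -29, -37, 7, 211, -57] -> [-57, 211, 7, -37, -29, -165, -13, -165, 195] -> [-50, 218, 14, -30, -22, -158, -6, -158, 202] -> 218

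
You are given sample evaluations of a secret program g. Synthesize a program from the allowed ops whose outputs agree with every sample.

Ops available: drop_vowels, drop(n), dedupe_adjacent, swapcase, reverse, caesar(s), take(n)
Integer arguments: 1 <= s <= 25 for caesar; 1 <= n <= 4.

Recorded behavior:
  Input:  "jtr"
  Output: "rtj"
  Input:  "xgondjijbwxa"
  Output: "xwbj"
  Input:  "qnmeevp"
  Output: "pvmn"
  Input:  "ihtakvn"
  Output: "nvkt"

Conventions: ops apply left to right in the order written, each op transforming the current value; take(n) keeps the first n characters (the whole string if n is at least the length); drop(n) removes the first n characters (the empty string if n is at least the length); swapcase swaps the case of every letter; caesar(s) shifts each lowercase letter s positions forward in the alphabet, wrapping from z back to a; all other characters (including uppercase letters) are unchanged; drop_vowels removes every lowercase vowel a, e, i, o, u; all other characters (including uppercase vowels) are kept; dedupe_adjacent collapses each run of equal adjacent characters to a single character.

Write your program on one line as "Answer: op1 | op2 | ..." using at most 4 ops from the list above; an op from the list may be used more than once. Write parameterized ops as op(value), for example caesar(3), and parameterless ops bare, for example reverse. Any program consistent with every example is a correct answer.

drop_vowels | dedupe_adjacent | reverse | take(4)

Check, running the answer program on each example:
  "jtr" -> "jtr" -> "jtr" -> "rtj" -> "rtj"
  "xgondjijbwxa" -> "xgndjjbwx" -> "xgndjbwx" -> "xwbjdngx" -> "xwbj"
  "qnmeevp" -> "qnmvp" -> "qnmvp" -> "pvmnq" -> "pvmn"
  "ihtakvn" -> "htkvn" -> "htkvn" -> "nvkth" -> "nvkt"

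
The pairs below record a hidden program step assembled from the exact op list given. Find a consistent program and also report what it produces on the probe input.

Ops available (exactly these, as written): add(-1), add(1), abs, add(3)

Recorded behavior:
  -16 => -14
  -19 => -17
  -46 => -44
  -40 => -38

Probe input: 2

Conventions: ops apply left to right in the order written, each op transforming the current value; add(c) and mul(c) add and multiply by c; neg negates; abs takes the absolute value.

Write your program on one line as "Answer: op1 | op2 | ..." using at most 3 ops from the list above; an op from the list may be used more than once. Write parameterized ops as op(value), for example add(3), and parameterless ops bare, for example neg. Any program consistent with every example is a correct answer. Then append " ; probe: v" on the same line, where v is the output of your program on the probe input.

add(-1) | add(3) ; probe: 4

Check, running the answer program on each example:
  -16 -> -17 -> -14
  -19 -> -20 -> -17
  -46 -> -47 -> -44
  -40 -> -41 -> -38
  probe: 2 -> 1 -> 4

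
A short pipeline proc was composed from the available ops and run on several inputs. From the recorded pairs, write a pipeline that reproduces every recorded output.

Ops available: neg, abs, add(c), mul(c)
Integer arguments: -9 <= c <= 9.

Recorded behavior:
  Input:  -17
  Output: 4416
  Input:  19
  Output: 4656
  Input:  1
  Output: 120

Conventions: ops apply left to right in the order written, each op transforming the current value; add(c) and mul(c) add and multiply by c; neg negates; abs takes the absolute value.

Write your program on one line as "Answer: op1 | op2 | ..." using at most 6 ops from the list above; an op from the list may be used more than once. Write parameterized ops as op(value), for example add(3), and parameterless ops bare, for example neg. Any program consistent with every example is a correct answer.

mul(-6) | add(3) | mul(7) | add(1) | mul(6) | abs

Check, running the answer program on each example:
  -17 -> 102 -> 105 -> 735 -> 736 -> 4416 -> 4416
  19 -> -114 -> -111 -> -777 -> -776 -> -4656 -> 4656
  1 -> -6 -> -3 -> -21 -> -20 -> -120 -> 120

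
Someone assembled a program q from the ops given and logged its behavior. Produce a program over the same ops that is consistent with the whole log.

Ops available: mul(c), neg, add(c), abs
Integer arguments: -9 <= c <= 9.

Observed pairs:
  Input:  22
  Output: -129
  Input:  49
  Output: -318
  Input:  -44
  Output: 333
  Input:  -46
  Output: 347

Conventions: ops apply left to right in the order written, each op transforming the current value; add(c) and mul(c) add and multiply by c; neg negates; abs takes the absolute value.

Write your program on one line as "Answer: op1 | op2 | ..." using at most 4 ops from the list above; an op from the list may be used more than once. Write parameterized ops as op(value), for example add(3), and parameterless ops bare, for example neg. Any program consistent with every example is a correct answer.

add(-4) | mul(-7) | add(-3)

Check, running the answer program on each example:
  22 -> 18 -> -126 -> -129
  49 -> 45 -> -315 -> -318
  -44 -> -48 -> 336 -> 333
  -46 -> -50 -> 350 -> 347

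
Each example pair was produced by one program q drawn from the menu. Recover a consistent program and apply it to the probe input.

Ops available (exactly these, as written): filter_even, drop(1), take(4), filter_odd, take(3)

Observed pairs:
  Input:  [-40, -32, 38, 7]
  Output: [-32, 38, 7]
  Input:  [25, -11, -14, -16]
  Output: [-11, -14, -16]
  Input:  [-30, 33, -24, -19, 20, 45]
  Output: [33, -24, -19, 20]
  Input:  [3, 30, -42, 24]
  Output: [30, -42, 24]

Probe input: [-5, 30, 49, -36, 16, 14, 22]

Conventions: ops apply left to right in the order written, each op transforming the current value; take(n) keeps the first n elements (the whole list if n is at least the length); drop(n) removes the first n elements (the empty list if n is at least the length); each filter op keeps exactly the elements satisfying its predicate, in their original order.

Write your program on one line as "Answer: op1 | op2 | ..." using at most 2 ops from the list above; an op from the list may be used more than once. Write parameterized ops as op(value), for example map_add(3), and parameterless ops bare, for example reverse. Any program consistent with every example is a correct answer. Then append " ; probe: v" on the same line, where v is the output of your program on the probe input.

drop(1) | take(4) ; probe: [30, 49, -36, 16]

Check, running the answer program on each example:
  [-40, -32, 38, 7] -> [-32, 38, 7] -> [-32, 38, 7]
  [25, -11, -14, -16] -> [-11, -14, -16] -> [-11, -14, -16]
  [-30, 33, -24, -19, 20, 45] -> [33, -24, -19, 20, 45] -> [33, -24, -19, 20]
  [3, 30, -42, 24] -> [30, -42, 24] -> [30, -42, 24]
  probe: [-5, 30, 49, -36, 16, 14, 22] -> [30, 49, -36, 16, 14, 22] -> [30, 49, -36, 16]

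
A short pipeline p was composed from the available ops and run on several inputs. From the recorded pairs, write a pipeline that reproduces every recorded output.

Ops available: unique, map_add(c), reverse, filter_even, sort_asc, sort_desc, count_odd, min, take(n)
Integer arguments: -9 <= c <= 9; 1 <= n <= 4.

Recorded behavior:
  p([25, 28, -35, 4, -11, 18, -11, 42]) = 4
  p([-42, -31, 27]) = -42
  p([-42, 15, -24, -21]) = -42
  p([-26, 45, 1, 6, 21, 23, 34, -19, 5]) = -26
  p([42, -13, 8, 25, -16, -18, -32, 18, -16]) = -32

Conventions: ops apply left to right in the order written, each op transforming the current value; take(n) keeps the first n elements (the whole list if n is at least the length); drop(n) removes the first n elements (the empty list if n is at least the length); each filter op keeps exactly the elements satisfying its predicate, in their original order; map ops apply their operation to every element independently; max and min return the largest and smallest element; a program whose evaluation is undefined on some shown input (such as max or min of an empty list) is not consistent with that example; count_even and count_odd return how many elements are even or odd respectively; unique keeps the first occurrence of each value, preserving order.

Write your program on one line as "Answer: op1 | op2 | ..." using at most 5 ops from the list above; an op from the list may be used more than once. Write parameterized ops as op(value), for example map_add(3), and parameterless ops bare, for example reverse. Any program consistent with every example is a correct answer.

sort_asc | filter_even | unique | min

Check, running the answer program on each example:
  [25, 28, -35, 4, -11, 18, -11, 42] -> [-35, -11, -11, 4, 18, 25, 28, 42] -> [4, 18, 28, 42] -> [4, 18, 28, 42] -> 4
  [-42, -31, 27] -> [-42, -31, 27] -> [-42] -> [-42] -> -42
  [-42, 15, -24, -21] -> [-42, -24, -21, 15] -> [-42, -24] -> [-42, -24] -> -42
  [-26, 45, 1, 6, 21, 23, 34, -19, 5] -> [-26, -19, 1, 5, 6, 21, 23, 34, 45] -> [-26, 6, 34] -> [-26, 6, 34] -> -26
  [42, -13, 8, 25, -16, -18, -32, 18, -16] -> [-32, -18, -16, -16, -13, 8, 18, 25, 42] -> [-32, -18, -16, -16, 8, 18, 42] -> [-32, -18, -16, 8, 18, 42] -> -32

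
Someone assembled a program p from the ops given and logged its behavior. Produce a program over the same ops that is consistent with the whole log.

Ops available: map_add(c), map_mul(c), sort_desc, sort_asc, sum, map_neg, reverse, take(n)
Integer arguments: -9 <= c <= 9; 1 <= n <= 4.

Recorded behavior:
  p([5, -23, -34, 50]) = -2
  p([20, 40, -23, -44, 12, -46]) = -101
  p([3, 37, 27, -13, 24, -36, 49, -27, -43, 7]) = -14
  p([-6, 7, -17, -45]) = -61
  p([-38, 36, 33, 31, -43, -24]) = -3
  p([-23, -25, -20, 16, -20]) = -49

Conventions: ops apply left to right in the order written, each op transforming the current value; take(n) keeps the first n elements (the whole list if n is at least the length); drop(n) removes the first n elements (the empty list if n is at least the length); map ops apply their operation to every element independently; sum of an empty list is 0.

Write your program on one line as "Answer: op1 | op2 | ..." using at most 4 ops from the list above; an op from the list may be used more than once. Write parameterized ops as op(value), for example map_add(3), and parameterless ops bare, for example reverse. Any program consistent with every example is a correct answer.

reverse | take(4) | sort_desc | sum

Check, running the answer program on each example:
  [5, -23, -34, 50] -> [50, -34, -23, 5] -> [50, -34, -23, 5] -> [50, 5, -23, -34] -> -2
  [20, 40, -23, -44, 12, -46] -> [-46, 12, -44, -23, 40, 20] -> [-46, 12, -44, -23] -> [12, -23, -44, -46] -> -101
  [3, 37, 27, -13, 24, -36, 49, -27, -43, 7] -> [7, -43, -27, 49, -36, 24, -13, 27, 37, 3] -> [7, -43, -27, 49] -> [49, 7, -27, -43] -> -14
  [-6, 7, -17, -45] -> [-45, -17, 7, -6] -> [-45, -17, 7, -6] -> [7, -6, -17, -45] -> -61
  [-38, 36, 33, 31, -43, -24] -> [-24, -43, 31, 33, 36, -38] -> [-24, -43, 31, 33] -> [33, 31, -24, -43] -> -3
  [-23, -25, -20, 16, -20] -> [-20, 16, -20, -25, -23] -> [-20, 16, -20, -25] -> [16, -20, -20, -25] -> -49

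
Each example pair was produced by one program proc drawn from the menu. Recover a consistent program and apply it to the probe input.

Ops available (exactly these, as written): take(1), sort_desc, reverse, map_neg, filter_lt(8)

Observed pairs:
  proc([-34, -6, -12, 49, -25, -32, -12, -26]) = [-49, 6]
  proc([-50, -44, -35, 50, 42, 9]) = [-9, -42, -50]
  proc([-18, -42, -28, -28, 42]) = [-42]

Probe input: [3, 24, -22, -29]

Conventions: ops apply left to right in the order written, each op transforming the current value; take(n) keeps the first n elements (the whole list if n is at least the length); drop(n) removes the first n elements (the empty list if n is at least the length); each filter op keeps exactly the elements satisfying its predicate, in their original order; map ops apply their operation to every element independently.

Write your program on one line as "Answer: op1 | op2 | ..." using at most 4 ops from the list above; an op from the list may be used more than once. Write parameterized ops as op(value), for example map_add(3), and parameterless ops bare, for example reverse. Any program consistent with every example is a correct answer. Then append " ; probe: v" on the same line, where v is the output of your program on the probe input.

map_neg | reverse | filter_lt(8) ; probe: [-24, -3]

Check, running the answer program on each example:
  [-34, -6, -12, 49, -25, -32, -12, -26] -> [34, 6, 12, -49, 25, 32, 12, 26] -> [26, 12, 32, 25, -49, 12, 6, 34] -> [-49, 6]
  [-50, -44, -35, 50, 42, 9] -> [50, 44, 35, -50, -42, -9] -> [-9, -42, -50, 35, 44, 50] -> [-9, -42, -50]
  [-18, -42, -28, -28, 42] -> [18, 42, 28, 28, -42] -> [-42, 28, 28, 42, 18] -> [-42]
  probe: [3, 24, -22, -29] -> [-3, -24, 22, 29] -> [29, 22, -24, -3] -> [-24, -3]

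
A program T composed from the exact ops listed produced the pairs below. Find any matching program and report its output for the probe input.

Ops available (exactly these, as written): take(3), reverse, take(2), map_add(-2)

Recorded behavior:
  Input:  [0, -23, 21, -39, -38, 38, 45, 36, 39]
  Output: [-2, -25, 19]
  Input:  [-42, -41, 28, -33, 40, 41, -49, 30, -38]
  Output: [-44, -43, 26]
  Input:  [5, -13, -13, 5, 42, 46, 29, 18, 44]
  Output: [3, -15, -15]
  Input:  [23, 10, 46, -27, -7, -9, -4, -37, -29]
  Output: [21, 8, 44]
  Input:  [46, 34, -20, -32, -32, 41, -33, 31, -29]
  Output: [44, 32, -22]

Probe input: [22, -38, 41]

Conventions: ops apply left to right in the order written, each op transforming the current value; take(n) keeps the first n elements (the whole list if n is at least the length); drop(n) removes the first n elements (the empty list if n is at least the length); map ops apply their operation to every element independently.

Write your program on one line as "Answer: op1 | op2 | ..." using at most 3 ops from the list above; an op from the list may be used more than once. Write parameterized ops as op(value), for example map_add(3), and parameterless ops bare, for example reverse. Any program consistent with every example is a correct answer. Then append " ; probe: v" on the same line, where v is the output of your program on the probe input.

take(3) | map_add(-2) ; probe: [20, -40, 39]

Check, running the answer program on each example:
  [0, -23, 21, -39, -38, 38, 45, 36, 39] -> [0, -23, 21] -> [-2, -25, 19]
  [-42, -41, 28, -33, 40, 41, -49, 30, -38] -> [-42, -41, 28] -> [-44, -43, 26]
  [5, -13, -13, 5, 42, 46, 29, 18, 44] -> [5, -13, -13] -> [3, -15, -15]
  [23, 10, 46, -27, -7, -9, -4, -37, -29] -> [23, 10, 46] -> [21, 8, 44]
  [46, 34, -20, -32, -32, 41, -33, 31, -29] -> [46, 34, -20] -> [44, 32, -22]
  probe: [22, -38, 41] -> [22, -38, 41] -> [20, -40, 39]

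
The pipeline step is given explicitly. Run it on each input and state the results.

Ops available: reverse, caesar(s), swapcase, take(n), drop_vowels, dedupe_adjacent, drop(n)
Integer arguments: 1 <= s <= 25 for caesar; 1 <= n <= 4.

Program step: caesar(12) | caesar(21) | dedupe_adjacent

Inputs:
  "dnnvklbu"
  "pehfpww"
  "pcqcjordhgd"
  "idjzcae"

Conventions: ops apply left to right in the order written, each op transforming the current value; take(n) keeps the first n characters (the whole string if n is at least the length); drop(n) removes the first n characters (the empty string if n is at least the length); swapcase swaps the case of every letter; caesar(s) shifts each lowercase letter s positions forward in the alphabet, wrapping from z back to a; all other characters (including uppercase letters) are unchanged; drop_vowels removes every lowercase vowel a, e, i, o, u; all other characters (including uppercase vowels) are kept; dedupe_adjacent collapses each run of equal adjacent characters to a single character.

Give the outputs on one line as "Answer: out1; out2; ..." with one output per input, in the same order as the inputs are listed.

Execution, op by op:
  "dnnvklbu" -> "pzzhwxng" -> "kuucrsib" -> "kucrsib"
  "pehfpww" -> "bqtrbii" -> "wlomwdd" -> "wlomwd"
  "pcqcjordhgd" -> "bocovadptsp" -> "wjxjqvykonk" -> "wjxjqvykonk"
  "idjzcae" -> "upvlomq" -> "pkqgjhl" -> "pkqgjhl"

"kucrsib"; "wlomwd"; "wjxjqvykonk"; "pkqgjhl"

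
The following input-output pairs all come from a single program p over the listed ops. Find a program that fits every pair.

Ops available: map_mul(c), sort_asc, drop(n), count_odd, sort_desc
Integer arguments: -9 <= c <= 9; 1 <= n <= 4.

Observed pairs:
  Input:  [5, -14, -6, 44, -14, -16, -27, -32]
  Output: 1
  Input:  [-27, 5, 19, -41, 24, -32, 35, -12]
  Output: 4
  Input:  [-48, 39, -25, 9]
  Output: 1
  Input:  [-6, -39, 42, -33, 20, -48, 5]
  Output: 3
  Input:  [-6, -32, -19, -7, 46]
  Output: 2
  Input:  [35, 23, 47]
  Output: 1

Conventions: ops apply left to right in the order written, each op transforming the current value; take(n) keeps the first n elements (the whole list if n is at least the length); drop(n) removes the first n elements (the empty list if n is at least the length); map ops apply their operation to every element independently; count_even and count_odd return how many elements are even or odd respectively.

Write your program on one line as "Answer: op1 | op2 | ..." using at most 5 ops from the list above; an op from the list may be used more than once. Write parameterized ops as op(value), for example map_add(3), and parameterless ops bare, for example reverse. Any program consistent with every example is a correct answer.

sort_desc | drop(2) | sort_asc | count_odd

Check, running the answer program on each example:
  [5, -14, -6, 44, -14, -16, -27, -32] -> [44, 5, -6, -14, -14, -16, -27, -32] -> [-6, -14, -14, -16, -27, -32] -> [-32, -27, -16, -14, -14, -6] -> 1
  [-27, 5, 19, -41, 24, -32, 35, -12] -> [35, 24, 19, 5, -12, -27, -32, -41] -> [19, 5, -12, -27, -32, -41] -> [-41, -32, -27, -12, 5, 19] -> 4
  [-48, 39, -25, 9] -> [39, 9, -25, -48] -> [-25, -48] -> [-48, -25] -> 1
  [-6, -39, 42, -33, 20, -48, 5] -> [42, 20, 5, -6, -33, -39, -48] -> [5, -6, -33, -39, -48] -> [-48, -39, -33, -6, 5] -> 3
  [-6, -32, -19, -7, 46] -> [46, -6, -7, -19, -32] -> [-7, -19, -32] -> [-32, -19, -7] -> 2
  [35, 23, 47] -> [47, 35, 23] -> [23] -> [23] -> 1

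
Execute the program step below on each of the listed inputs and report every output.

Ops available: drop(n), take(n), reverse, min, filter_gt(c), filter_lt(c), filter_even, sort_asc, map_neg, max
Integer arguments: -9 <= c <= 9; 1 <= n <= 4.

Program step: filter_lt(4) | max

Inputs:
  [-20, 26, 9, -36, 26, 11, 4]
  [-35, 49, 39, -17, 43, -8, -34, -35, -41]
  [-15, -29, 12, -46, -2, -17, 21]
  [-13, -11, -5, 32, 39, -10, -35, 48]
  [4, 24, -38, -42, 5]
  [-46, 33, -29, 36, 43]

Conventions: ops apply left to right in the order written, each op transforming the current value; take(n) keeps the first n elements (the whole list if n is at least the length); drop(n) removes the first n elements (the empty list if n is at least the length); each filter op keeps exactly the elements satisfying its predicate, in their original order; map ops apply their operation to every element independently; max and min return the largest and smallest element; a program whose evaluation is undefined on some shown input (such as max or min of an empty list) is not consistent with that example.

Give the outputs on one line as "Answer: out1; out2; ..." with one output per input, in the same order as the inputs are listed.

-20; -8; -2; -5; -38; -29

Execution, op by op:
  [-20, 26, 9, -36, 26, 11, 4] -> [-20, -36] -> -20
  [-35, 49, 39, -17, 43, -8, -34, -35, -41] -> [-35, -17, -8, -34, -35, -41] -> -8
  [-15, -29, 12, -46, -2, -17, 21] -> [-15, -29, -46, -2, -17] -> -2
  [-13, -11, -5, 32, 39, -10, -35, 48] -> [-13, -11, -5, -10, -35] -> -5
  [4, 24, -38, -42, 5] -> [-38, -42] -> -38
  [-46, 33, -29, 36, 43] -> [-46, -29] -> -29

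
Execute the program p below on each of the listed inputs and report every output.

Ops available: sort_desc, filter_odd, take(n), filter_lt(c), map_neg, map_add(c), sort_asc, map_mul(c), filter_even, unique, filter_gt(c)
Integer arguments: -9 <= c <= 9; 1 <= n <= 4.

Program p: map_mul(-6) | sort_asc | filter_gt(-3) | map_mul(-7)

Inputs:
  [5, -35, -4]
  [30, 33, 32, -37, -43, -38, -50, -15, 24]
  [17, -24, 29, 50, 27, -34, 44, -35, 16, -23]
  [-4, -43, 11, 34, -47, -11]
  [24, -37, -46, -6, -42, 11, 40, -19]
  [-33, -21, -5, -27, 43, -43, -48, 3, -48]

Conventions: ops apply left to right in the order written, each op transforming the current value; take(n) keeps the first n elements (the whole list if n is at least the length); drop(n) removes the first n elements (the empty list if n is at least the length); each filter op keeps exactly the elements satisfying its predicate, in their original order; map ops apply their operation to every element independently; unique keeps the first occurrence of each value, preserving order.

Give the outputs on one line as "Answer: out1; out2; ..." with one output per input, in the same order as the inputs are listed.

Execution, op by op:
  [5, -35, -4] -> [-30, 210, 24] -> [-30, 24, 210] -> [24, 210] -> [-168, -1470]
  [30, 33, 32, -37, -43, -38, -50, -15, 24] -> [-180, -198, -192, 222, 258, 228, 300, 90, -144] -> [-198, -192, -180, -144, 90, 222, 228, 258, 300] -> [90, 222, 228, 258, 300] -> [-630, -1554, -1596, -1806, -2100]
  [17, -24, 29, 50, 27, -34, 44, -35, 16, -23] -> [-102, 144, -174, -300, -162, 204, -264, 210, -96, 138] -> [-300, -264, -174, -162, -102, -96, 138, 144, 204, 210] -> [138, 144, 204, 210] -> [-966, -1008, -1428, -1470]
  [-4, -43, 11, 34, -47, -11] -> [24, 258, -66, -204, 282, 66] -> [-204, -66, 24, 66, 258, 282] -> [24, 66, 258, 282] -> [-168, -462, -1806, -1974]
  [24, -37, -46, -6, -42, 11, 40, -19] -> [-144, 222, 276, 36, 252, -66, -240, 114] -> [-240, -144, -66, 36, 114, 222, 252, 276] -> [36, 114, 222, 252, 276] -> [-252, -798, -1554, -1764, -1932]
  [-33, -21, -5, -27, 43, -43, -48, 3, -48] -> [198, 126, 30, 162, -258, 258, 288, -18, 288] -> [-258, -18, 30, 126, 162, 198, 258, 288, 288] -> [30, 126, 162, 198, 258, 288, 288] -> [-210, -882, -1134, -1386, -1806, -2016, -2016]

[-168, -1470]; [-630, -1554, -1596, -1806, -2100]; [-966, -1008, -1428, -1470]; [-168, -462, -1806, -1974]; [-252, -798, -1554, -1764, -1932]; [-210, -882, -1134, -1386, -1806, -2016, -2016]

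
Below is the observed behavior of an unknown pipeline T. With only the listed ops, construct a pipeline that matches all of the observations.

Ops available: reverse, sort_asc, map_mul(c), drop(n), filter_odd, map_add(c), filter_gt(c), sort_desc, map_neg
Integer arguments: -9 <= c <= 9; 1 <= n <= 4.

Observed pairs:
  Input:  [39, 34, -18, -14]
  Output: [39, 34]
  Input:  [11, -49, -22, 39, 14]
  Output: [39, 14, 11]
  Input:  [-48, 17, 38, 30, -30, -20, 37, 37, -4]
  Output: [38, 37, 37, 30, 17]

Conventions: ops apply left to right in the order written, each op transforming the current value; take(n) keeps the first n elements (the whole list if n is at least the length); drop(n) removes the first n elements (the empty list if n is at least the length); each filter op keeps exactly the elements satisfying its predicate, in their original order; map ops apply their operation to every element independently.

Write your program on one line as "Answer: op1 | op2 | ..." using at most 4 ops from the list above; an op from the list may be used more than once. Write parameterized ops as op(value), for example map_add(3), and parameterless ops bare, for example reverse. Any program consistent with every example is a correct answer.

reverse | filter_gt(4) | sort_asc | reverse

Check, running the answer program on each example:
  [39, 34, -18, -14] -> [-14, -18, 34, 39] -> [34, 39] -> [34, 39] -> [39, 34]
  [11, -49, -22, 39, 14] -> [14, 39, -22, -49, 11] -> [14, 39, 11] -> [11, 14, 39] -> [39, 14, 11]
  [-48, 17, 38, 30, -30, -20, 37, 37, -4] -> [-4, 37, 37, -20, -30, 30, 38, 17, -48] -> [37, 37, 30, 38, 17] -> [17, 30, 37, 37, 38] -> [38, 37, 37, 30, 17]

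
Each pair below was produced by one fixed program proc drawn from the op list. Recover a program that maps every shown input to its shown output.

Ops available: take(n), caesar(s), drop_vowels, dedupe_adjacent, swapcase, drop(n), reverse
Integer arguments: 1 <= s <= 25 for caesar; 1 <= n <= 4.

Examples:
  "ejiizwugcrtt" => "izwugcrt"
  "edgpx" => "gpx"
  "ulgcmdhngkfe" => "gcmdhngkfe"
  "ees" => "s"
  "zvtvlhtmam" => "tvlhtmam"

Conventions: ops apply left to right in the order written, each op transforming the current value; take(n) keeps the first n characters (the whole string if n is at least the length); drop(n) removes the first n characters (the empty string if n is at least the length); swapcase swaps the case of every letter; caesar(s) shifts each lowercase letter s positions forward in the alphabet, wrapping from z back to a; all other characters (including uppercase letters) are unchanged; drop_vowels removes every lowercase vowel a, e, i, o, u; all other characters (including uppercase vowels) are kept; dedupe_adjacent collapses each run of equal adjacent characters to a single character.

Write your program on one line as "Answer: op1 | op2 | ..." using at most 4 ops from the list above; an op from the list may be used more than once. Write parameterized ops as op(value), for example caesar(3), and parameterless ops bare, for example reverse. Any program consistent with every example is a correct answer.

swapcase | drop(2) | swapcase | dedupe_adjacent

Check, running the answer program on each example:
  "ejiizwugcrtt" -> "EJIIZWUGCRTT" -> "IIZWUGCRTT" -> "iizwugcrtt" -> "izwugcrt"
  "edgpx" -> "EDGPX" -> "GPX" -> "gpx" -> "gpx"
  "ulgcmdhngkfe" -> "ULGCMDHNGKFE" -> "GCMDHNGKFE" -> "gcmdhngkfe" -> "gcmdhngkfe"
  "ees" -> "EES" -> "S" -> "s" -> "s"
  "zvtvlhtmam" -> "ZVTVLHTMAM" -> "TVLHTMAM" -> "tvlhtmam" -> "tvlhtmam"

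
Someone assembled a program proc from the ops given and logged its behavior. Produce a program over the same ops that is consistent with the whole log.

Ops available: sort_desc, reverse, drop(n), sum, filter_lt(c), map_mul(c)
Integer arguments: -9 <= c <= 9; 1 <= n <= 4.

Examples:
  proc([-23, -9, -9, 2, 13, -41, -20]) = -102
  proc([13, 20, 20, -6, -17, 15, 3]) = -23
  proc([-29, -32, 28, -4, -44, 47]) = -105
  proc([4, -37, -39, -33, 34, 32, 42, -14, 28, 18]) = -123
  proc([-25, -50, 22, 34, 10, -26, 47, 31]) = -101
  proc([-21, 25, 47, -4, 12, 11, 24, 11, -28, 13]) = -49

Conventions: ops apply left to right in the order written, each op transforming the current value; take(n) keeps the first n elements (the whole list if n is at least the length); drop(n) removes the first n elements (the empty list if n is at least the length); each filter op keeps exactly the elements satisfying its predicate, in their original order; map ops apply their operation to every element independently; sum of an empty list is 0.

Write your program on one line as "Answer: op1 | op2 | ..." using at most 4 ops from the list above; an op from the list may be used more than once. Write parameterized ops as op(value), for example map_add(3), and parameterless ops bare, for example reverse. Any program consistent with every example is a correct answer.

sort_desc | filter_lt(-5) | sum

Check, running the answer program on each example:
  [-23, -9, -9, 2, 13, -41, -20] -> [13, 2, -9, -9, -20, -23, -41] -> [-9, -9, -20, -23, -41] -> -102
  [13, 20, 20, -6, -17, 15, 3] -> [20, 20, 15, 13, 3, -6, -17] -> [-6, -17] -> -23
  [-29, -32, 28, -4, -44, 47] -> [47, 28, -4, -29, -32, -44] -> [-29, -32, -44] -> -105
  [4, -37, -39, -33, 34, 32, 42, -14, 28, 18] -> [42, 34, 32, 28, 18, 4, -14, -33, -37, -39] -> [-14, -33, -37, -39] -> -123
  [-25, -50, 22, 34, 10, -26, 47, 31] -> [47, 34, 31, 22, 10, -25, -26, -50] -> [-25, -26, -50] -> -101
  [-21, 25, 47, -4, 12, 11, 24, 11, -28, 13] -> [47, 25, 24, 13, 12, 11, 11, -4, -21, -28] -> [-21, -28] -> -49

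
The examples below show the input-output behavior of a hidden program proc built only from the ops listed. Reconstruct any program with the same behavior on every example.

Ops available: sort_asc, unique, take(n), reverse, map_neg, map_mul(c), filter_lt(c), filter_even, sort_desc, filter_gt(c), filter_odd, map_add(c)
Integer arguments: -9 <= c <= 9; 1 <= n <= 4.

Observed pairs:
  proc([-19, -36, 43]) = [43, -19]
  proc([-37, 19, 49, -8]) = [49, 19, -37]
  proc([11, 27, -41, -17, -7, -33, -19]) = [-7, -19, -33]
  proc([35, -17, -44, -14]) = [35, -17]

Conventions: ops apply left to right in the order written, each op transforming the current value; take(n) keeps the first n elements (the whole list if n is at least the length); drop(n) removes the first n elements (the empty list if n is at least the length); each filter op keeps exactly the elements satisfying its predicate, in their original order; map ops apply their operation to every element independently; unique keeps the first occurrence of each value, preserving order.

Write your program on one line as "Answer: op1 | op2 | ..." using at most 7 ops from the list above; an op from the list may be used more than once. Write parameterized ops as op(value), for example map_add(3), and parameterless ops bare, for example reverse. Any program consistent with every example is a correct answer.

reverse | filter_odd | take(3) | reverse | sort_asc | reverse

Check, running the answer program on each example:
  [-19, -36, 43] -> [43, -36, -19] -> [43, -19] -> [43, -19] -> [-19, 43] -> [-19, 43] -> [43, -19]
  [-37, 19, 49, -8] -> [-8, 49, 19, -37] -> [49, 19, -37] -> [49, 19, -37] -> [-37, 19, 49] -> [-37, 19, 49] -> [49, 19, -37]
  [11, 27, -41, -17, -7, -33, -19] -> [-19, -33, -7, -17, -41, 27, 11] -> [-19, -33, -7, -17, -41, 27, 11] -> [-19, -33, -7] -> [-7, -33, -19] -> [-33, -19, -7] -> [-7, -19, -33]
  [35, -17, -44, -14] -> [-14, -44, -17, 35] -> [-17, 35] -> [-17, 35] -> [35, -17] -> [-17, 35] -> [35, -17]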